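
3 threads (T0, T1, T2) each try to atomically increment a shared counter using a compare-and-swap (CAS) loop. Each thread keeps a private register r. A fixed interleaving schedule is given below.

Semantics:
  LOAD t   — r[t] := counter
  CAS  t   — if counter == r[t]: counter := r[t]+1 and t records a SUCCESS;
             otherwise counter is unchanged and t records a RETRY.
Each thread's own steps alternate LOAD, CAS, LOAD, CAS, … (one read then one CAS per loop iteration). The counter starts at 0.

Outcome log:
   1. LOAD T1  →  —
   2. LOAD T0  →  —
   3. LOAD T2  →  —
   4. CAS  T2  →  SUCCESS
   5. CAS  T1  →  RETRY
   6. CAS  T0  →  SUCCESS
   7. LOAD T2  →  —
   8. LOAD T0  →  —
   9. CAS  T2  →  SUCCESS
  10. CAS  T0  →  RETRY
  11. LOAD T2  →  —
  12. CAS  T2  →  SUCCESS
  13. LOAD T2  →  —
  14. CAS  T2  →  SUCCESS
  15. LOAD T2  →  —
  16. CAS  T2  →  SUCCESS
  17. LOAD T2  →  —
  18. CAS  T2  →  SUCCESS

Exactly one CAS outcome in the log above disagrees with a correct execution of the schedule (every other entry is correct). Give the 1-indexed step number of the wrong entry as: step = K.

Re-executing:
[1] T1.load  rd  (counter 0, T1.r 0)
[2] T0.load  rd  (counter 0, T0.r 0)
[3] T2.load  rd  (counter 0, T2.r 0)
[4] T2.cas  hit  (counter 1, T2.r 0)
[5] T1.cas  miss  (counter 1, T1.r 0)
[6] T0.cas  miss  (counter 1, T0.r 0)
[7] T2.load  rd  (counter 1, T2.r 1)
[8] T0.load  rd  (counter 1, T0.r 1)
[9] T2.cas  hit  (counter 2, T2.r 1)
[10] T0.cas  miss  (counter 2, T0.r 1)
[11] T2.load  rd  (counter 2, T2.r 2)
[12] T2.cas  hit  (counter 3, T2.r 2)
[13] T2.load  rd  (counter 3, T2.r 3)
[14] T2.cas  hit  (counter 4, T2.r 3)
[15] T2.load  rd  (counter 4, T2.r 4)
[16] T2.cas  hit  (counter 5, T2.r 4)
[17] T2.load  rd  (counter 5, T2.r 5)
[18] T2.cas  hit  (counter 6, T2.r 5)
Log disagrees first at step 6.

step = 6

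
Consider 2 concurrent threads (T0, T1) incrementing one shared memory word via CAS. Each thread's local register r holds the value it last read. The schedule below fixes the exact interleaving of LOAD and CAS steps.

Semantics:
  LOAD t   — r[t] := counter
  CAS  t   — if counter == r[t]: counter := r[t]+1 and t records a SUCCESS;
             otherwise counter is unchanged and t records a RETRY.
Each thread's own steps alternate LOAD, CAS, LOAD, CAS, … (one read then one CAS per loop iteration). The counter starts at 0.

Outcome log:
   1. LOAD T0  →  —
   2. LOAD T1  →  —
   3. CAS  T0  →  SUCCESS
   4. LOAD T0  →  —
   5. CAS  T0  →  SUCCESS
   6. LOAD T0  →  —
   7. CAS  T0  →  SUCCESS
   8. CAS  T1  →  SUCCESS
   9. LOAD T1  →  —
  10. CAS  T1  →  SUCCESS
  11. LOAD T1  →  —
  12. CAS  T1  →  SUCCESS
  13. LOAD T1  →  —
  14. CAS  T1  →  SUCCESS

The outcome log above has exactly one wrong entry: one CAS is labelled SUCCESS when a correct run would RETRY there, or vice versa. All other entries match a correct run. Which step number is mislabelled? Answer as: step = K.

Re-executing:
   1) LOAD T0:  M=0  r_T0=0
   2) LOAD T1:  M=0  r_T1=0
   3) CAS  T0:  M=1  r_T0=0 ✓
   4) LOAD T0:  M=1  r_T0=1
   5) CAS  T0:  M=2  r_T0=1 ✓
   6) LOAD T0:  M=2  r_T0=2
   7) CAS  T0:  M=3  r_T0=2 ✓
   8) CAS  T1:  M=3  r_T1=0 ✗
   9) LOAD T1:  M=3  r_T1=3
  10) CAS  T1:  M=4  r_T1=3 ✓
  11) LOAD T1:  M=4  r_T1=4
  12) CAS  T1:  M=5  r_T1=4 ✓
  13) LOAD T1:  M=5  r_T1=5
  14) CAS  T1:  M=6  r_T1=5 ✓
Log disagrees first at step 8.

step = 8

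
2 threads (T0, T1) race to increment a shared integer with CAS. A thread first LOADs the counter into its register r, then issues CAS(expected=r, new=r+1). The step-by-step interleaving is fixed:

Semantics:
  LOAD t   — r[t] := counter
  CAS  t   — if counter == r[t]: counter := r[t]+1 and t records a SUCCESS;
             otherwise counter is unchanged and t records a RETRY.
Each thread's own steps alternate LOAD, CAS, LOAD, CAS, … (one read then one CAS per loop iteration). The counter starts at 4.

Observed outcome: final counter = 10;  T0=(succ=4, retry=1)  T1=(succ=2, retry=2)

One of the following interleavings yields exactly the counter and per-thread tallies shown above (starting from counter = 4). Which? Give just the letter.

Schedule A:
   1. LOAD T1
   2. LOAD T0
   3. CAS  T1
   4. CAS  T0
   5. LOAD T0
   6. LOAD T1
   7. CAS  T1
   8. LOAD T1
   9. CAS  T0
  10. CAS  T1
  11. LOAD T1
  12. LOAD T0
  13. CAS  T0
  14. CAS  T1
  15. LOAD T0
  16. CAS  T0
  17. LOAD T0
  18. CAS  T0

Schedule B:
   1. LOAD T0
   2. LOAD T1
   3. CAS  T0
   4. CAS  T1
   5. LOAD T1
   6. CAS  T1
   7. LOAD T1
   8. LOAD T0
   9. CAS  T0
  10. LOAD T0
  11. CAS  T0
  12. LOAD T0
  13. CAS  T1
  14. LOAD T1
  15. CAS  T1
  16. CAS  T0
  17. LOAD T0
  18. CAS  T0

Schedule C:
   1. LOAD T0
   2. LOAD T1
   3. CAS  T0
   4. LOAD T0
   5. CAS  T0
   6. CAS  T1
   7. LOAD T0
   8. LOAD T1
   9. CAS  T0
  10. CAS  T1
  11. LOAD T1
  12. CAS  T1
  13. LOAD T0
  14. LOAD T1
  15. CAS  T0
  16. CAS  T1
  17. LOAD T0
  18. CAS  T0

B

Simulating candidate B:
   1) LOAD T0:  M=4  r_T0=4
   2) LOAD T1:  M=4  r_T1=4
   3) CAS  T0:  M=5  r_T0=4 ✓
   4) CAS  T1:  M=5  r_T1=4 ✗
   5) LOAD T1:  M=5  r_T1=5
   6) CAS  T1:  M=6  r_T1=5 ✓
   7) LOAD T1:  M=6  r_T1=6
   8) LOAD T0:  M=6  r_T0=6
   9) CAS  T0:  M=7  r_T0=6 ✓
  10) LOAD T0:  M=7  r_T0=7
  11) CAS  T0:  M=8  r_T0=7 ✓
  12) LOAD T0:  M=8  r_T0=8
  13) CAS  T1:  M=8  r_T1=6 ✗
  14) LOAD T1:  M=8  r_T1=8
  15) CAS  T1:  M=9  r_T1=8 ✓
  16) CAS  T0:  M=9  r_T0=8 ✗
  17) LOAD T0:  M=9  r_T0=9
  18) CAS  T0:  M=10  r_T0=9 ✓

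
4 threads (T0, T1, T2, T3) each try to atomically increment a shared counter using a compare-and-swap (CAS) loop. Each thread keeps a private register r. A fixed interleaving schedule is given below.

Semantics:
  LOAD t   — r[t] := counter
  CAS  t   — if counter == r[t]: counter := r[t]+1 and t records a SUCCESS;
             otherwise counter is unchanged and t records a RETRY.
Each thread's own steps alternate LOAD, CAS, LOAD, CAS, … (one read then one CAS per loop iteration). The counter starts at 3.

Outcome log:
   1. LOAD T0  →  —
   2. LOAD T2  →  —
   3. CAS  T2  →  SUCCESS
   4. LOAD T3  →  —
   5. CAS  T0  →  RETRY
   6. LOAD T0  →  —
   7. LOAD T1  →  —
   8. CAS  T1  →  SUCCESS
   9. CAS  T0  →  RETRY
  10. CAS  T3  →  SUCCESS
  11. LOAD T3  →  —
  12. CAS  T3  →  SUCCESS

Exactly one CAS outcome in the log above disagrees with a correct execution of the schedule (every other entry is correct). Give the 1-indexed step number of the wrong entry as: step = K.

Correct run:
   1) LOAD T0:  M=3  r_T0=3
   2) LOAD T2:  M=3  r_T2=3
   3) CAS  T2:  M=4  r_T2=3 ✓
   4) LOAD T3:  M=4  r_T3=4
   5) CAS  T0:  M=4  r_T0=3 ✗
   6) LOAD T0:  M=4  r_T0=4
   7) LOAD T1:  M=4  r_T1=4
   8) CAS  T1:  M=5  r_T1=4 ✓
   9) CAS  T0:  M=5  r_T0=4 ✗
  10) CAS  T3:  M=5  r_T3=4 ✗
  11) LOAD T3:  M=5  r_T3=5
  12) CAS  T3:  M=6  r_T3=5 ✓
Mismatch at 10.

step = 10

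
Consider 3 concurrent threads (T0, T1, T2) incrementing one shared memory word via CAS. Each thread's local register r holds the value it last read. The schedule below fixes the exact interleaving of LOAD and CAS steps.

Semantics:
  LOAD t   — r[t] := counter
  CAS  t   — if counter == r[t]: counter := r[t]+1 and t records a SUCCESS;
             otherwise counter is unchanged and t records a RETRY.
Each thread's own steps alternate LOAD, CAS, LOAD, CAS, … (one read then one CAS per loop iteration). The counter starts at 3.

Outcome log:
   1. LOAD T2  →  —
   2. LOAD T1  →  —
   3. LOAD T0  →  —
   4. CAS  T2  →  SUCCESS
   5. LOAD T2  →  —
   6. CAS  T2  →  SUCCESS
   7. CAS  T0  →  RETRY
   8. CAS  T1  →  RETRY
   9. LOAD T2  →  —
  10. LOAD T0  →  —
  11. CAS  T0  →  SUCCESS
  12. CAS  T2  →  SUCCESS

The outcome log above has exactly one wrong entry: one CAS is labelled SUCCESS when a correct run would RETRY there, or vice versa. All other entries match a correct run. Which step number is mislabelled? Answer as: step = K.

step = 12

Correct run:
T2 LOAD — after: cnt=3, r=3 — load
T1 LOAD — after: cnt=3, r=3 — load
T0 LOAD — after: cnt=3, r=3 — load
T2 CAS — after: cnt=4, r=3 — ok
T2 LOAD — after: cnt=4, r=4 — load
T2 CAS — after: cnt=5, r=4 — ok
T0 CAS — after: cnt=5, r=3 — retry
T1 CAS — after: cnt=5, r=3 — retry
T2 LOAD — after: cnt=5, r=5 — load
T0 LOAD — after: cnt=5, r=5 — load
T0 CAS — after: cnt=6, r=5 — ok
T2 CAS — after: cnt=6, r=5 — retry
Mismatch at 12.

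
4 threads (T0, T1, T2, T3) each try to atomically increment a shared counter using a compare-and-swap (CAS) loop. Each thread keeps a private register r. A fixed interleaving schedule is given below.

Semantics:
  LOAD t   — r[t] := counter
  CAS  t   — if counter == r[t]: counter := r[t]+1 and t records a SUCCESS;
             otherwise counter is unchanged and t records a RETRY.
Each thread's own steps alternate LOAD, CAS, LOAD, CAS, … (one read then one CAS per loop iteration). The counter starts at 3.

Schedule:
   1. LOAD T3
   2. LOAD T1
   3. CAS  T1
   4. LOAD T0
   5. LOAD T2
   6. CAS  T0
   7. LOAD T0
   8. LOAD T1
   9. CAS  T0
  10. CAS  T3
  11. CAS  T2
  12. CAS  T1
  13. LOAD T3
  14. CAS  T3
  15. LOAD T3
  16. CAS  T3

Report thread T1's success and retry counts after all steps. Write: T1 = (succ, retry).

T1 = (1, 1)

T3 LOAD — after: cnt=3, r=3 — load
T1 LOAD — after: cnt=3, r=3 — load
T1 CAS — after: cnt=4, r=3 — ok
T0 LOAD — after: cnt=4, r=4 — load
T2 LOAD — after: cnt=4, r=4 — load
T0 CAS — after: cnt=5, r=4 — ok
T0 LOAD — after: cnt=5, r=5 — load
T1 LOAD — after: cnt=5, r=5 — load
T0 CAS — after: cnt=6, r=5 — ok
T3 CAS — after: cnt=6, r=3 — retry
T2 CAS — after: cnt=6, r=4 — retry
T1 CAS — after: cnt=6, r=5 — retry
T3 LOAD — after: cnt=6, r=6 — load
T3 CAS — after: cnt=7, r=6 — ok
T3 LOAD — after: cnt=7, r=7 — load
T3 CAS — after: cnt=8, r=7 — ok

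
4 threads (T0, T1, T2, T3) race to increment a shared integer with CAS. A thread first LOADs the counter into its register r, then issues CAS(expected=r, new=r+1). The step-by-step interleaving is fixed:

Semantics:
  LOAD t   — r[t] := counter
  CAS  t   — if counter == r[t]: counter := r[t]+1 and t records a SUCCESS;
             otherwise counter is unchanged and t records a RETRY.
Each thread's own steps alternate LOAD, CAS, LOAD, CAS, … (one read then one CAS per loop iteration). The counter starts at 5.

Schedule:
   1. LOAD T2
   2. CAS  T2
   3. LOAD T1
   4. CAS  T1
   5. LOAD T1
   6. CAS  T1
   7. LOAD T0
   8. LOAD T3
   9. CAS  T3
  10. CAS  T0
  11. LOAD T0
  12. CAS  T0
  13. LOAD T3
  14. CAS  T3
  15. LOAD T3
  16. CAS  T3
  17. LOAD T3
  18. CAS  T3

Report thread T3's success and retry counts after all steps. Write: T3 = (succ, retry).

T2 LOAD — after: cnt=5, r=5 — load
T2 CAS — after: cnt=6, r=5 — ok
T1 LOAD — after: cnt=6, r=6 — load
T1 CAS — after: cnt=7, r=6 — ok
T1 LOAD — after: cnt=7, r=7 — load
T1 CAS — after: cnt=8, r=7 — ok
T0 LOAD — after: cnt=8, r=8 — load
T3 LOAD — after: cnt=8, r=8 — load
T3 CAS — after: cnt=9, r=8 — ok
T0 CAS — after: cnt=9, r=8 — retry
T0 LOAD — after: cnt=9, r=9 — load
T0 CAS — after: cnt=10, r=9 — ok
T3 LOAD — after: cnt=10, r=10 — load
T3 CAS — after: cnt=11, r=10 — ok
T3 LOAD — after: cnt=11, r=11 — load
T3 CAS — after: cnt=12, r=11 — ok
T3 LOAD — after: cnt=12, r=12 — load
T3 CAS — after: cnt=13, r=12 — ok

T3 = (4, 0)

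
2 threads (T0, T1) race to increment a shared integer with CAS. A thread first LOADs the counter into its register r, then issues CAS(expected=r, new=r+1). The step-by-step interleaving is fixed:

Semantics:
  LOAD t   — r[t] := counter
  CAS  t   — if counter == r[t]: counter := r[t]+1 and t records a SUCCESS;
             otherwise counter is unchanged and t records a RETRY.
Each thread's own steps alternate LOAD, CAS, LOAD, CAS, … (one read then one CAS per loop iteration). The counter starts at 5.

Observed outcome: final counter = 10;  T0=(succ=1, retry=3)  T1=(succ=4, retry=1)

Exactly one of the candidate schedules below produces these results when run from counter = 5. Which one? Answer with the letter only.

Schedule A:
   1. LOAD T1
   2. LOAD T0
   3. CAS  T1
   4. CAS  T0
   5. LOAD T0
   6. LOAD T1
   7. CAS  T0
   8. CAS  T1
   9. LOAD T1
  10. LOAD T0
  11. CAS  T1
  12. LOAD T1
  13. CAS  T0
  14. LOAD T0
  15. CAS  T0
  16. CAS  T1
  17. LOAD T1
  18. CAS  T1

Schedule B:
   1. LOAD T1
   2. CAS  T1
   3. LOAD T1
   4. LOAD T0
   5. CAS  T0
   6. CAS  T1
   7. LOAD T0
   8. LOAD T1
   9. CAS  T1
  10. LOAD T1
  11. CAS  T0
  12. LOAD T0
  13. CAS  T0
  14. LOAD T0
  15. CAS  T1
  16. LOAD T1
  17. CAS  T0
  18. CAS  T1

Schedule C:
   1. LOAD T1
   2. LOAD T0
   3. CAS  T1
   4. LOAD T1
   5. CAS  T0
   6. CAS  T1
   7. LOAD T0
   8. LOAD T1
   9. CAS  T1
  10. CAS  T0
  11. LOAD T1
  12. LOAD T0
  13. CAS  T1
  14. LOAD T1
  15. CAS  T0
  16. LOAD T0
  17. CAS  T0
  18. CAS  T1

C

Run C:
   1) LOAD T1:  M=5  r_T1=5
   2) LOAD T0:  M=5  r_T0=5
   3) CAS  T1:  M=6  r_T1=5 ✓
   4) LOAD T1:  M=6  r_T1=6
   5) CAS  T0:  M=6  r_T0=5 ✗
   6) CAS  T1:  M=7  r_T1=6 ✓
   7) LOAD T0:  M=7  r_T0=7
   8) LOAD T1:  M=7  r_T1=7
   9) CAS  T1:  M=8  r_T1=7 ✓
  10) CAS  T0:  M=8  r_T0=7 ✗
  11) LOAD T1:  M=8  r_T1=8
  12) LOAD T0:  M=8  r_T0=8
  13) CAS  T1:  M=9  r_T1=8 ✓
  14) LOAD T1:  M=9  r_T1=9
  15) CAS  T0:  M=9  r_T0=8 ✗
  16) LOAD T0:  M=9  r_T0=9
  17) CAS  T0:  M=10  r_T0=9 ✓
  18) CAS  T1:  M=10  r_T1=9 ✗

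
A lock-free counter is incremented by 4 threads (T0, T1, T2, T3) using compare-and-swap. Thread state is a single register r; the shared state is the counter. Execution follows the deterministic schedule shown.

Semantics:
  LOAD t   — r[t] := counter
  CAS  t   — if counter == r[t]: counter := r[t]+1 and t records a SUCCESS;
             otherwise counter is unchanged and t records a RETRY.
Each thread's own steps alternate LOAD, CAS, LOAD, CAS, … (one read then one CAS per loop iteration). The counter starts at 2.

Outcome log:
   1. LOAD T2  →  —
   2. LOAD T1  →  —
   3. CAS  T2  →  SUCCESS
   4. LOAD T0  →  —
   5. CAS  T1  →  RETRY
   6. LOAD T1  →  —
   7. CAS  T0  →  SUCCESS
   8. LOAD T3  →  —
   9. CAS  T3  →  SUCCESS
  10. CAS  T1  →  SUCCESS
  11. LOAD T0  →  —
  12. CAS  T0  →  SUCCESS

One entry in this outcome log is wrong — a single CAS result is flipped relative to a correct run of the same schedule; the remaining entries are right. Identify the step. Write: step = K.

step = 10

Correct run:
step 1: T2 LOAD ⇒ load; ctr=2 reg=2
step 2: T1 LOAD ⇒ load; ctr=2 reg=2
step 3: T2 CAS ⇒ ok; ctr=3 reg=2
step 4: T0 LOAD ⇒ load; ctr=3 reg=3
step 5: T1 CAS ⇒ retry; ctr=3 reg=2
step 6: T1 LOAD ⇒ load; ctr=3 reg=3
step 7: T0 CAS ⇒ ok; ctr=4 reg=3
step 8: T3 LOAD ⇒ load; ctr=4 reg=4
step 9: T3 CAS ⇒ ok; ctr=5 reg=4
step 10: T1 CAS ⇒ retry; ctr=5 reg=3
step 11: T0 LOAD ⇒ load; ctr=5 reg=5
step 12: T0 CAS ⇒ ok; ctr=6 reg=5
Mismatch at 10.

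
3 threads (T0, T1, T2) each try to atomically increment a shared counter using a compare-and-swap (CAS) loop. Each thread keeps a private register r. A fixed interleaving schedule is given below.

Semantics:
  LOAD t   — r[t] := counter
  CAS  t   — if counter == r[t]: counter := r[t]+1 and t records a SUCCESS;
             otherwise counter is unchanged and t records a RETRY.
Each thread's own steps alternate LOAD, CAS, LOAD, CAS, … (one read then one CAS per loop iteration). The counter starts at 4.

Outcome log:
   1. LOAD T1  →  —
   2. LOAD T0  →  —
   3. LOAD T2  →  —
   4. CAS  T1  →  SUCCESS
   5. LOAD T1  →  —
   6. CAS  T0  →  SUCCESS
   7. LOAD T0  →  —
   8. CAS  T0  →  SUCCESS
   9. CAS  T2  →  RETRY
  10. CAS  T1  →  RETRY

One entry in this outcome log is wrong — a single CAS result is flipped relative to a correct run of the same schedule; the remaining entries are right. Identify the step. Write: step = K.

step = 6

Re-executing:
[1] T1.load  rd  (counter 4, T1.r 4)
[2] T0.load  rd  (counter 4, T0.r 4)
[3] T2.load  rd  (counter 4, T2.r 4)
[4] T1.cas  hit  (counter 5, T1.r 4)
[5] T1.load  rd  (counter 5, T1.r 5)
[6] T0.cas  miss  (counter 5, T0.r 4)
[7] T0.load  rd  (counter 5, T0.r 5)
[8] T0.cas  hit  (counter 6, T0.r 5)
[9] T2.cas  miss  (counter 6, T2.r 4)
[10] T1.cas  miss  (counter 6, T1.r 5)
Mismatch at 6.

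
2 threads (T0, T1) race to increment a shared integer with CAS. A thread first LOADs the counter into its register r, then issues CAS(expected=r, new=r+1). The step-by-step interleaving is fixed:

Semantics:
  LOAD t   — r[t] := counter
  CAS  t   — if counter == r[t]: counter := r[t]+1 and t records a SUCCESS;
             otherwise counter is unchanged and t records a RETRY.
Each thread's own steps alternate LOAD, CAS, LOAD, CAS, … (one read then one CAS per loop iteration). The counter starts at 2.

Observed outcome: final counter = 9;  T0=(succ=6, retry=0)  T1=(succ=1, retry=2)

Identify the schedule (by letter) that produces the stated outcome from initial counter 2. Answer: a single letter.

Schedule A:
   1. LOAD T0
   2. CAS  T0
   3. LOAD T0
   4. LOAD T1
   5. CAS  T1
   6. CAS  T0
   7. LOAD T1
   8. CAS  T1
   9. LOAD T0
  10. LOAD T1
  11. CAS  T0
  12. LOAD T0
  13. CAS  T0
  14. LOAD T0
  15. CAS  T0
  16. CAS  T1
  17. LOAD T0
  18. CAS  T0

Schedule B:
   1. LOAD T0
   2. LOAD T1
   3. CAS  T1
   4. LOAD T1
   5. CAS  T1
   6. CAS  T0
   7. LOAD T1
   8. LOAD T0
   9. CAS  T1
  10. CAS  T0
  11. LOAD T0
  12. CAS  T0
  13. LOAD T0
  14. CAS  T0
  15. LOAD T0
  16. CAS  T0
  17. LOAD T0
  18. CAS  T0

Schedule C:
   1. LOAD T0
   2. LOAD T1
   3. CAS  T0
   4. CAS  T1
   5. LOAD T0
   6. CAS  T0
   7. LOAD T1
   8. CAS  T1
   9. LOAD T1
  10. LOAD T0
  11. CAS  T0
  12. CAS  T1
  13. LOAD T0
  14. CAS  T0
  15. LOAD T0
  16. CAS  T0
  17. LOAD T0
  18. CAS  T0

Run C:
#1 T0 reads 2
#2 T1 reads 2
#3 T0 CAS(2→3) writes; counter now 3
#4 T1 CAS(2→3) fails; counter now 3
#5 T0 reads 3
#6 T0 CAS(3→4) writes; counter now 4
#7 T1 reads 4
#8 T1 CAS(4→5) writes; counter now 5
#9 T1 reads 5
#10 T0 reads 5
#11 T0 CAS(5→6) writes; counter now 6
#12 T1 CAS(5→6) fails; counter now 6
#13 T0 reads 6
#14 T0 CAS(6→7) writes; counter now 7
#15 T0 reads 7
#16 T0 CAS(7→8) writes; counter now 8
#17 T0 reads 8
#18 T0 CAS(8→9) writes; counter now 9

C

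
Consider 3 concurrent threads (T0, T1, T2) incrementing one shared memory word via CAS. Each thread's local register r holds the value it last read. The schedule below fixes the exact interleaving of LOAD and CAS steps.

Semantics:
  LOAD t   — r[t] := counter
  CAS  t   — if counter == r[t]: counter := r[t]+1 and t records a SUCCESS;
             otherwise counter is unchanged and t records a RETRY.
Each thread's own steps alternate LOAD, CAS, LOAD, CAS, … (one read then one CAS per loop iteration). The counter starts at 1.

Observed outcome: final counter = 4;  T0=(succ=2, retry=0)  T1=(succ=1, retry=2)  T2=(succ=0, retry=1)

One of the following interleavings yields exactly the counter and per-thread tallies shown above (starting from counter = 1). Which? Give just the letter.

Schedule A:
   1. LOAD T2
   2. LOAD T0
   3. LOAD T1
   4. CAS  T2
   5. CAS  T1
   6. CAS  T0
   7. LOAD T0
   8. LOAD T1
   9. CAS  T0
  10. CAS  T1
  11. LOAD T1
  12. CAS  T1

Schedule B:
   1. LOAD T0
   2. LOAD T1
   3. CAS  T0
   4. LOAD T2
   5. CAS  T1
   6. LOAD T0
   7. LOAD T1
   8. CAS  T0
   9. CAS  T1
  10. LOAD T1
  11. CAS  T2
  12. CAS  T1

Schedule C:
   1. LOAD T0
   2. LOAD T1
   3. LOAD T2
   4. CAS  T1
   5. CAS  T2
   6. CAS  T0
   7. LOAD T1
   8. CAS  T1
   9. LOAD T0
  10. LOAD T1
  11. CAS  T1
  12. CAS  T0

Simulating candidate B:
step 1: T0 LOAD ⇒ load; ctr=1 reg=1
step 2: T1 LOAD ⇒ load; ctr=1 reg=1
step 3: T0 CAS ⇒ ok; ctr=2 reg=1
step 4: T2 LOAD ⇒ load; ctr=2 reg=2
step 5: T1 CAS ⇒ retry; ctr=2 reg=1
step 6: T0 LOAD ⇒ load; ctr=2 reg=2
step 7: T1 LOAD ⇒ load; ctr=2 reg=2
step 8: T0 CAS ⇒ ok; ctr=3 reg=2
step 9: T1 CAS ⇒ retry; ctr=3 reg=2
step 10: T1 LOAD ⇒ load; ctr=3 reg=3
step 11: T2 CAS ⇒ retry; ctr=3 reg=2
step 12: T1 CAS ⇒ ok; ctr=4 reg=3

B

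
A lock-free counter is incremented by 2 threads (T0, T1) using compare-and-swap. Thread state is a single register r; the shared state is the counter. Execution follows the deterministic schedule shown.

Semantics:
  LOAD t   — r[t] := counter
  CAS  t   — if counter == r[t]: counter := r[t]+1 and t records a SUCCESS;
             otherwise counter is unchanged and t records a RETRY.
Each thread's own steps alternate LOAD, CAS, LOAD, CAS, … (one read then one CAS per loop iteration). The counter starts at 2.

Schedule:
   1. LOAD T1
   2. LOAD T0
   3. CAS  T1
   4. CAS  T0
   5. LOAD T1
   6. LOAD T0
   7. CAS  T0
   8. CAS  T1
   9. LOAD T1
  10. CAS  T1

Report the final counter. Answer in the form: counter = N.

T1 LOAD — after: cnt=2, r=2 — load
T0 LOAD — after: cnt=2, r=2 — load
T1 CAS — after: cnt=3, r=2 — ok
T0 CAS — after: cnt=3, r=2 — retry
T1 LOAD — after: cnt=3, r=3 — load
T0 LOAD — after: cnt=3, r=3 — load
T0 CAS — after: cnt=4, r=3 — ok
T1 CAS — after: cnt=4, r=3 — retry
T1 LOAD — after: cnt=4, r=4 — load
T1 CAS — after: cnt=5, r=4 — ok

counter = 5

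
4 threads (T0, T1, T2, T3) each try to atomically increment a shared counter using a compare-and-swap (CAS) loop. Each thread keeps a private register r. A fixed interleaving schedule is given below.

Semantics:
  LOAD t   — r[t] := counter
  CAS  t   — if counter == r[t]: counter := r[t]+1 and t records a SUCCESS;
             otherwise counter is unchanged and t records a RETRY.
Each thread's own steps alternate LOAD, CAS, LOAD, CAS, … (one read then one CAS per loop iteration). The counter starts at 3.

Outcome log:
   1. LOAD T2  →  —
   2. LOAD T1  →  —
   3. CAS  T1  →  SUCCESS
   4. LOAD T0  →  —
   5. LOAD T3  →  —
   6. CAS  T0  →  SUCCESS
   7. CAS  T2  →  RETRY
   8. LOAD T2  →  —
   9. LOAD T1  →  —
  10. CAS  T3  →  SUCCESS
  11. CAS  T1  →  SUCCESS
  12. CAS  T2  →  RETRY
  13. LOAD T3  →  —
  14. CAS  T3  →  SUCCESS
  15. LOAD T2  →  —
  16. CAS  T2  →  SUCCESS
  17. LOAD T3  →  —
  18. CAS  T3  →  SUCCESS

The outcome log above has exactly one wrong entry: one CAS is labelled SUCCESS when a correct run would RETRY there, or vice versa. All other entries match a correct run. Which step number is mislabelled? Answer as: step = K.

Reference trace:
step 1: T2 LOAD ⇒ load; ctr=3 reg=3
step 2: T1 LOAD ⇒ load; ctr=3 reg=3
step 3: T1 CAS ⇒ ok; ctr=4 reg=3
step 4: T0 LOAD ⇒ load; ctr=4 reg=4
step 5: T3 LOAD ⇒ load; ctr=4 reg=4
step 6: T0 CAS ⇒ ok; ctr=5 reg=4
step 7: T2 CAS ⇒ retry; ctr=5 reg=3
step 8: T2 LOAD ⇒ load; ctr=5 reg=5
step 9: T1 LOAD ⇒ load; ctr=5 reg=5
step 10: T3 CAS ⇒ retry; ctr=5 reg=4
step 11: T1 CAS ⇒ ok; ctr=6 reg=5
step 12: T2 CAS ⇒ retry; ctr=6 reg=5
step 13: T3 LOAD ⇒ load; ctr=6 reg=6
step 14: T3 CAS ⇒ ok; ctr=7 reg=6
step 15: T2 LOAD ⇒ load; ctr=7 reg=7
step 16: T2 CAS ⇒ ok; ctr=8 reg=7
step 17: T3 LOAD ⇒ load; ctr=8 reg=8
step 18: T3 CAS ⇒ ok; ctr=9 reg=8
Log disagrees first at step 10.

step = 10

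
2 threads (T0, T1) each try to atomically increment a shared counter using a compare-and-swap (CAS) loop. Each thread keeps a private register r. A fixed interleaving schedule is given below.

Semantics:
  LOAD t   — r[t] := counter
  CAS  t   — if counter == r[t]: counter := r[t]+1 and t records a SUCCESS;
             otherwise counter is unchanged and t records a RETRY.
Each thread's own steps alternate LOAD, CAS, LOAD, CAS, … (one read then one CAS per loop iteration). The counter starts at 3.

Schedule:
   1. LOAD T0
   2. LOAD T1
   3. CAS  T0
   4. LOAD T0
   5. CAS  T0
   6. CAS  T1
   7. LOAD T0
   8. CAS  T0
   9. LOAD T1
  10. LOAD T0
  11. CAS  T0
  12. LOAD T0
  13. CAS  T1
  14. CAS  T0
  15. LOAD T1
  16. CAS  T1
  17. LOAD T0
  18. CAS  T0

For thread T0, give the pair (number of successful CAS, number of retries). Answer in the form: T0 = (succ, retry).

T0 = (6, 0)

T0 LOAD — after: cnt=3, r=3 — load
T1 LOAD — after: cnt=3, r=3 — load
T0 CAS — after: cnt=4, r=3 — ok
T0 LOAD — after: cnt=4, r=4 — load
T0 CAS — after: cnt=5, r=4 — ok
T1 CAS — after: cnt=5, r=3 — retry
T0 LOAD — after: cnt=5, r=5 — load
T0 CAS — after: cnt=6, r=5 — ok
T1 LOAD — after: cnt=6, r=6 — load
T0 LOAD — after: cnt=6, r=6 — load
T0 CAS — after: cnt=7, r=6 — ok
T0 LOAD — after: cnt=7, r=7 — load
T1 CAS — after: cnt=7, r=6 — retry
T0 CAS — after: cnt=8, r=7 — ok
T1 LOAD — after: cnt=8, r=8 — load
T1 CAS — after: cnt=9, r=8 — ok
T0 LOAD — after: cnt=9, r=9 — load
T0 CAS — after: cnt=10, r=9 — ok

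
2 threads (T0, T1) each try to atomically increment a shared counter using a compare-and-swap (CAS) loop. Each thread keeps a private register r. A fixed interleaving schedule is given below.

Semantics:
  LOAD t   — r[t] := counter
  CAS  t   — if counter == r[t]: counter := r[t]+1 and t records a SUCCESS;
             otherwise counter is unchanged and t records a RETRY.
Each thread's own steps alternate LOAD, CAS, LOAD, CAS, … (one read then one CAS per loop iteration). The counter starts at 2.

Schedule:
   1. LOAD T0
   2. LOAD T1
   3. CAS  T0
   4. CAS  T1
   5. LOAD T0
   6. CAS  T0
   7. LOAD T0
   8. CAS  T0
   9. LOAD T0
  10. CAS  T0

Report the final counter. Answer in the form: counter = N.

counter = 6

#1 T0 reads 2
#2 T1 reads 2
#3 T0 CAS(2→3) writes; counter now 3
#4 T1 CAS(2→3) fails; counter now 3
#5 T0 reads 3
#6 T0 CAS(3→4) writes; counter now 4
#7 T0 reads 4
#8 T0 CAS(4→5) writes; counter now 5
#9 T0 reads 5
#10 T0 CAS(5→6) writes; counter now 6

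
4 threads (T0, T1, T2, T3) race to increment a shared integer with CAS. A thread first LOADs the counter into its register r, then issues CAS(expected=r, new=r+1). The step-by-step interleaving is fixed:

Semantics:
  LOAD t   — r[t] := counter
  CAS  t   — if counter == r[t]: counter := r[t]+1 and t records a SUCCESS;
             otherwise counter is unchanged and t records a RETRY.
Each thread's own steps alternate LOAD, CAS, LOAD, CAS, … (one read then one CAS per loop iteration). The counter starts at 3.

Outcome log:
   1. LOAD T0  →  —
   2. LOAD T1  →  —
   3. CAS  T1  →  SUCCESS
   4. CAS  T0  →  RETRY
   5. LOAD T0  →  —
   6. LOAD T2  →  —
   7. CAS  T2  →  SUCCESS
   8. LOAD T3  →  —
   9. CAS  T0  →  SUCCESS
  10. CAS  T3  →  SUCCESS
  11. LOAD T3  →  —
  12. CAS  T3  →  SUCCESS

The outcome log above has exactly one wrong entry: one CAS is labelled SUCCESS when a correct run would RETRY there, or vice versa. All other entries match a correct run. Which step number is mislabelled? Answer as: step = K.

step = 9

Re-executing:
[1] T0.load  rd  (counter 3, T0.r 3)
[2] T1.load  rd  (counter 3, T1.r 3)
[3] T1.cas  hit  (counter 4, T1.r 3)
[4] T0.cas  miss  (counter 4, T0.r 3)
[5] T0.load  rd  (counter 4, T0.r 4)
[6] T2.load  rd  (counter 4, T2.r 4)
[7] T2.cas  hit  (counter 5, T2.r 4)
[8] T3.load  rd  (counter 5, T3.r 5)
[9] T0.cas  miss  (counter 5, T0.r 4)
[10] T3.cas  hit  (counter 6, T3.r 5)
[11] T3.load  rd  (counter 6, T3.r 6)
[12] T3.cas  hit  (counter 7, T3.r 6)
Flip is step 9.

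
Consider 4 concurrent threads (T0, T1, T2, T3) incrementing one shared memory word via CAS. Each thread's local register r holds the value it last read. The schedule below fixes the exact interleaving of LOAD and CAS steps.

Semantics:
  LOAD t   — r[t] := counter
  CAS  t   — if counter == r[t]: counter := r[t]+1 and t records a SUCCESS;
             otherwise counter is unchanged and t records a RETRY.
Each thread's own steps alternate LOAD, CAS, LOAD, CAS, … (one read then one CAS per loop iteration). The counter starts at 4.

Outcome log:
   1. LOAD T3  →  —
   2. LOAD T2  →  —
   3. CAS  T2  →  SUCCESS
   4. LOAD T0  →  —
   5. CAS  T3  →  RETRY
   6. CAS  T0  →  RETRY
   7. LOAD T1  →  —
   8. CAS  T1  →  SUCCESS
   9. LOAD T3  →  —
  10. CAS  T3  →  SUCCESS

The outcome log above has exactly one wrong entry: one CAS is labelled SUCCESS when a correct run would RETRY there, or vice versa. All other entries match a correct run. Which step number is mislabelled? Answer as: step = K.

Re-executing:
T3 LOAD — after: cnt=4, r=4 — load
T2 LOAD — after: cnt=4, r=4 — load
T2 CAS — after: cnt=5, r=4 — ok
T0 LOAD — after: cnt=5, r=5 — load
T3 CAS — after: cnt=5, r=4 — retry
T0 CAS — after: cnt=6, r=5 — ok
T1 LOAD — after: cnt=6, r=6 — load
T1 CAS — after: cnt=7, r=6 — ok
T3 LOAD — after: cnt=7, r=7 — load
T3 CAS — after: cnt=8, r=7 — ok
Flip is step 6.

step = 6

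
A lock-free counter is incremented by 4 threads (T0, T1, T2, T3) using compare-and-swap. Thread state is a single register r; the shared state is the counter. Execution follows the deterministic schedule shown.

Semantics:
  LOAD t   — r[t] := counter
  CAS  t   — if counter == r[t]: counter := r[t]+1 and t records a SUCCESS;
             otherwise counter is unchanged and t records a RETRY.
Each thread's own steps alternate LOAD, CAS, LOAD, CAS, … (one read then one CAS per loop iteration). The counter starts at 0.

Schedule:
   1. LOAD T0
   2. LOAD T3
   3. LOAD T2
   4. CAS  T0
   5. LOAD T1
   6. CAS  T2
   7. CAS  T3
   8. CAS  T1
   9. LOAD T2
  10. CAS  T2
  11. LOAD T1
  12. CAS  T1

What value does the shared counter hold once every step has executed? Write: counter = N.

step 1: T0 LOAD ⇒ load; ctr=0 reg=0
step 2: T3 LOAD ⇒ load; ctr=0 reg=0
step 3: T2 LOAD ⇒ load; ctr=0 reg=0
step 4: T0 CAS ⇒ ok; ctr=1 reg=0
step 5: T1 LOAD ⇒ load; ctr=1 reg=1
step 6: T2 CAS ⇒ retry; ctr=1 reg=0
step 7: T3 CAS ⇒ retry; ctr=1 reg=0
step 8: T1 CAS ⇒ ok; ctr=2 reg=1
step 9: T2 LOAD ⇒ load; ctr=2 reg=2
step 10: T2 CAS ⇒ ok; ctr=3 reg=2
step 11: T1 LOAD ⇒ load; ctr=3 reg=3
step 12: T1 CAS ⇒ ok; ctr=4 reg=3

counter = 4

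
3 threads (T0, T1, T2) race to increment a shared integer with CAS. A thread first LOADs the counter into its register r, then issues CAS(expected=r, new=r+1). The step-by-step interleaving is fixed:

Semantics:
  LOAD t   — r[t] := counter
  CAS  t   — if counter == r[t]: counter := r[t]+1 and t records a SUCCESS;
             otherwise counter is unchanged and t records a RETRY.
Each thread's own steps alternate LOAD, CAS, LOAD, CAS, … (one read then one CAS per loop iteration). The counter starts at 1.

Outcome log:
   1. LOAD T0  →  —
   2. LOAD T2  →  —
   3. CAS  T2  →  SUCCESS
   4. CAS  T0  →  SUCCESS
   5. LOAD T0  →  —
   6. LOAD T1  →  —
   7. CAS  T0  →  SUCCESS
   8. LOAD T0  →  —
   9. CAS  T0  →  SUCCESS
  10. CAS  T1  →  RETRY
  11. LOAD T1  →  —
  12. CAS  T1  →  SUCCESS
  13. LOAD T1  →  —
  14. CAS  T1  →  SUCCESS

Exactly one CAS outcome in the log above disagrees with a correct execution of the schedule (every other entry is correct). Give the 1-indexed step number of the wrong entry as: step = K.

step = 4

Reference trace:
1. LOAD T0 → mem=1 r[T0]=1 [LOAD]
2. LOAD T2 → mem=1 r[T2]=1 [LOAD]
3. CAS T2 → mem=2 r[T2]=1 [OK]
4. CAS T0 → mem=2 r[T0]=1 [RETRY]
5. LOAD T0 → mem=2 r[T0]=2 [LOAD]
6. LOAD T1 → mem=2 r[T1]=2 [LOAD]
7. CAS T0 → mem=3 r[T0]=2 [OK]
8. LOAD T0 → mem=3 r[T0]=3 [LOAD]
9. CAS T0 → mem=4 r[T0]=3 [OK]
10. CAS T1 → mem=4 r[T1]=2 [RETRY]
11. LOAD T1 → mem=4 r[T1]=4 [LOAD]
12. CAS T1 → mem=5 r[T1]=4 [OK]
13. LOAD T1 → mem=5 r[T1]=5 [LOAD]
14. CAS T1 → mem=6 r[T1]=5 [OK]
Log disagrees first at step 4.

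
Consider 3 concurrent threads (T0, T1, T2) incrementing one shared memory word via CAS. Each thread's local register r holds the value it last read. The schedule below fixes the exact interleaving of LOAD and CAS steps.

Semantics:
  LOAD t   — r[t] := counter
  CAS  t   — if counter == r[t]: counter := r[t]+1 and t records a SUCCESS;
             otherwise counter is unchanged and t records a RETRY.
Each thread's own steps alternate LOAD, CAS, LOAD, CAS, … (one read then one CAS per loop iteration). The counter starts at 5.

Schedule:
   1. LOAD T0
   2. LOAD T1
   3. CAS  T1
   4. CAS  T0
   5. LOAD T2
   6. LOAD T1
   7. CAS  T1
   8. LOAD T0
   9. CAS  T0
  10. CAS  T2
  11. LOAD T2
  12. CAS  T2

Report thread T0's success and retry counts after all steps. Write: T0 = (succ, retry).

T0 = (1, 1)

   1) LOAD T0:  M=5  r_T0=5
   2) LOAD T1:  M=5  r_T1=5
   3) CAS  T1:  M=6  r_T1=5 ✓
   4) CAS  T0:  M=6  r_T0=5 ✗
   5) LOAD T2:  M=6  r_T2=6
   6) LOAD T1:  M=6  r_T1=6
   7) CAS  T1:  M=7  r_T1=6 ✓
   8) LOAD T0:  M=7  r_T0=7
   9) CAS  T0:  M=8  r_T0=7 ✓
  10) CAS  T2:  M=8  r_T2=6 ✗
  11) LOAD T2:  M=8  r_T2=8
  12) CAS  T2:  M=9  r_T2=8 ✓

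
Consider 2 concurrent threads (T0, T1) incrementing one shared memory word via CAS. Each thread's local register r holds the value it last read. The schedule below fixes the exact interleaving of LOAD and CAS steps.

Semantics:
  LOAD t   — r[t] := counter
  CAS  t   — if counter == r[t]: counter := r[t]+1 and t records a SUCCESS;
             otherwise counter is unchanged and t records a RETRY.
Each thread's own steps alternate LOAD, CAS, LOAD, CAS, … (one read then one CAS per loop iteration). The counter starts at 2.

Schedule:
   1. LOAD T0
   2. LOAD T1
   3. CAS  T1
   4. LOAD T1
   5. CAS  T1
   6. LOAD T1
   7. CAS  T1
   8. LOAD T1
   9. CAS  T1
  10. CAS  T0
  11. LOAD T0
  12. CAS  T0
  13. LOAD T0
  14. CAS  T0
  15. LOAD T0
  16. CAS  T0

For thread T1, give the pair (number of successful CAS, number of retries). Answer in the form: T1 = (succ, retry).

T1 = (4, 0)

   1) LOAD T0:  M=2  r_T0=2
   2) LOAD T1:  M=2  r_T1=2
   3) CAS  T1:  M=3  r_T1=2 ✓
   4) LOAD T1:  M=3  r_T1=3
   5) CAS  T1:  M=4  r_T1=3 ✓
   6) LOAD T1:  M=4  r_T1=4
   7) CAS  T1:  M=5  r_T1=4 ✓
   8) LOAD T1:  M=5  r_T1=5
   9) CAS  T1:  M=6  r_T1=5 ✓
  10) CAS  T0:  M=6  r_T0=2 ✗
  11) LOAD T0:  M=6  r_T0=6
  12) CAS  T0:  M=7  r_T0=6 ✓
  13) LOAD T0:  M=7  r_T0=7
  14) CAS  T0:  M=8  r_T0=7 ✓
  15) LOAD T0:  M=8  r_T0=8
  16) CAS  T0:  M=9  r_T0=8 ✓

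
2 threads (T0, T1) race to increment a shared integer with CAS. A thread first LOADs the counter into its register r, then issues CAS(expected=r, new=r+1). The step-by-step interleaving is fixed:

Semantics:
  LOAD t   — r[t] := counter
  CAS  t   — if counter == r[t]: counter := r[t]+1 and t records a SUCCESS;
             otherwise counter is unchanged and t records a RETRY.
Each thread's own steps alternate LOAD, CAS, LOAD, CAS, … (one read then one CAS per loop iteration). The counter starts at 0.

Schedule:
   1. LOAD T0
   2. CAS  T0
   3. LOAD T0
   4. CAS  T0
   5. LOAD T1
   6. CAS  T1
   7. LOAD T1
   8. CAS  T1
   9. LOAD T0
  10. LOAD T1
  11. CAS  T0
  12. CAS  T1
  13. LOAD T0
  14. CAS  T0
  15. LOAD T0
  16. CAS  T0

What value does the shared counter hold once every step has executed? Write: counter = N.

#1 T0 reads 0
#2 T0 CAS(0→1) writes; counter now 1
#3 T0 reads 1
#4 T0 CAS(1→2) writes; counter now 2
#5 T1 reads 2
#6 T1 CAS(2→3) writes; counter now 3
#7 T1 reads 3
#8 T1 CAS(3→4) writes; counter now 4
#9 T0 reads 4
#10 T1 reads 4
#11 T0 CAS(4→5) writes; counter now 5
#12 T1 CAS(4→5) fails; counter now 5
#13 T0 reads 5
#14 T0 CAS(5→6) writes; counter now 6
#15 T0 reads 6
#16 T0 CAS(6→7) writes; counter now 7

counter = 7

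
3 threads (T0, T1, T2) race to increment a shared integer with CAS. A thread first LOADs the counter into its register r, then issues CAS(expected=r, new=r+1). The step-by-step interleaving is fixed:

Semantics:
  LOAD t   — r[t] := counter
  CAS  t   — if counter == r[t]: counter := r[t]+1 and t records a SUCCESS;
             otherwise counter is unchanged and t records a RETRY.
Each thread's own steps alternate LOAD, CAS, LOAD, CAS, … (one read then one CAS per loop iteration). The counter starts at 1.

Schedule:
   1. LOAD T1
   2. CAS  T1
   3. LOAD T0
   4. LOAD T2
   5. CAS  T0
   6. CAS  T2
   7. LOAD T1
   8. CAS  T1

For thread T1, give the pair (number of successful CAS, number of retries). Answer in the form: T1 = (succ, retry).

T1 = (2, 0)

#1 T1 reads 1
#2 T1 CAS(1→2) writes; counter now 2
#3 T0 reads 2
#4 T2 reads 2
#5 T0 CAS(2→3) writes; counter now 3
#6 T2 CAS(2→3) fails; counter now 3
#7 T1 reads 3
#8 T1 CAS(3→4) writes; counter now 4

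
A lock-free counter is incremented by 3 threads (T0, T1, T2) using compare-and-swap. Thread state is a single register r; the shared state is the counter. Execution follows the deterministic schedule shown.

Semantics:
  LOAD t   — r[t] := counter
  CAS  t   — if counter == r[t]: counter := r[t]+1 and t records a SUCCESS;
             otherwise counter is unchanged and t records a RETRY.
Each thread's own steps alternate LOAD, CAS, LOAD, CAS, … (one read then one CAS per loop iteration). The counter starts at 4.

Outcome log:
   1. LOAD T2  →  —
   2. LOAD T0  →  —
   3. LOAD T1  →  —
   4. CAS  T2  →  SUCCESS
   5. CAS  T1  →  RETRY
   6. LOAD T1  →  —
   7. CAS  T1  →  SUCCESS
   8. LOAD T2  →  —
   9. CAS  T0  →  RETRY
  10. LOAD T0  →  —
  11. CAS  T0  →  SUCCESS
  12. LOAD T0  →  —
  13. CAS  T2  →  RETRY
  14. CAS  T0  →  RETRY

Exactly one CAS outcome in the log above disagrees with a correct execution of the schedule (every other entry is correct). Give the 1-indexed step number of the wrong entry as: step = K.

Re-executing:
T2 LOAD — after: cnt=4, r=4 — load
T0 LOAD — after: cnt=4, r=4 — load
T1 LOAD — after: cnt=4, r=4 — load
T2 CAS — after: cnt=5, r=4 — ok
T1 CAS — after: cnt=5, r=4 — retry
T1 LOAD — after: cnt=5, r=5 — load
T1 CAS — after: cnt=6, r=5 — ok
T2 LOAD — after: cnt=6, r=6 — load
T0 CAS — after: cnt=6, r=4 — retry
T0 LOAD — after: cnt=6, r=6 — load
T0 CAS — after: cnt=7, r=6 — ok
T0 LOAD — after: cnt=7, r=7 — load
T2 CAS — after: cnt=7, r=6 — retry
T0 CAS — after: cnt=8, r=7 — ok
Log disagrees first at step 14.

step = 14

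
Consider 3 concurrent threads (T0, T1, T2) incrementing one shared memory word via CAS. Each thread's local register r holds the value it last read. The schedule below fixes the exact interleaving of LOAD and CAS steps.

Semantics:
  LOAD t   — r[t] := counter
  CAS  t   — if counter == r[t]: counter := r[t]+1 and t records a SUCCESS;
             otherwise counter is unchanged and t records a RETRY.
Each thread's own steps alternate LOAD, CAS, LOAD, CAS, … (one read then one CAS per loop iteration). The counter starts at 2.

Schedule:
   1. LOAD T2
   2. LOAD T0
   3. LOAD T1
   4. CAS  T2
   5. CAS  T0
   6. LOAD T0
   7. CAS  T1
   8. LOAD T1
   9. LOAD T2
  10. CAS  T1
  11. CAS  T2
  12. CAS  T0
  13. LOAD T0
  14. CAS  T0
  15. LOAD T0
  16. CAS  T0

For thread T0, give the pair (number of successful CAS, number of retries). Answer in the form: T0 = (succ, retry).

T0 = (2, 2)

T2 LOAD — after: cnt=2, r=2 — load
T0 LOAD — after: cnt=2, r=2 — load
T1 LOAD — after: cnt=2, r=2 — load
T2 CAS — after: cnt=3, r=2 — ok
T0 CAS — after: cnt=3, r=2 — retry
T0 LOAD — after: cnt=3, r=3 — load
T1 CAS — after: cnt=3, r=2 — retry
T1 LOAD — after: cnt=3, r=3 — load
T2 LOAD — after: cnt=3, r=3 — load
T1 CAS — after: cnt=4, r=3 — ok
T2 CAS — after: cnt=4, r=3 — retry
T0 CAS — after: cnt=4, r=3 — retry
T0 LOAD — after: cnt=4, r=4 — load
T0 CAS — after: cnt=5, r=4 — ok
T0 LOAD — after: cnt=5, r=5 — load
T0 CAS — after: cnt=6, r=5 — ok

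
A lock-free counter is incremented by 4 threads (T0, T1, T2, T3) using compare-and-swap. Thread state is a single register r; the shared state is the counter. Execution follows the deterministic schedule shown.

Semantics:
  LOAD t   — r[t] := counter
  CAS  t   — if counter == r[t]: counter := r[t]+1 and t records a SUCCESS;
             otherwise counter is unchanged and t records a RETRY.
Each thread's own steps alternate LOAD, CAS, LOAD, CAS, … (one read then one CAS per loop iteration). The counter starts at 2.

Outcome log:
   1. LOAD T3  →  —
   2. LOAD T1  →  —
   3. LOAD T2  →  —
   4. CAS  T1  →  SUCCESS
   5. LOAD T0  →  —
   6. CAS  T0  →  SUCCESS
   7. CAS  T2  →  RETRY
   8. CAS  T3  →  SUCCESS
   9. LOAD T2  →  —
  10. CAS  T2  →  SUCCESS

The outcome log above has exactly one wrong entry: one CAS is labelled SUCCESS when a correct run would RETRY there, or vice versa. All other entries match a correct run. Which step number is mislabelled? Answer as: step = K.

Re-executing:
#1 T3 reads 2
#2 T1 reads 2
#3 T2 reads 2
#4 T1 CAS(2→3) writes; counter now 3
#5 T0 reads 3
#6 T0 CAS(3→4) writes; counter now 4
#7 T2 CAS(2→3) fails; counter now 4
#8 T3 CAS(2→3) fails; counter now 4
#9 T2 reads 4
#10 T2 CAS(4→5) writes; counter now 5
Log disagrees first at step 8.

step = 8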